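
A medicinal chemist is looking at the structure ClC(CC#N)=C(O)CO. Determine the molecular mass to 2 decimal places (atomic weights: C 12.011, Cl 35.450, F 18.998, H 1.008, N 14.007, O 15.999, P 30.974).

First, the molecular formula is C5H6ClNO2 (counting implicit H from valence).
  C: 5 × 12.011 = 60.055
  Cl: 1 × 35.450 = 35.450
  H: 6 × 1.008 = 6.048
  N: 1 × 14.007 = 14.007
  O: 2 × 15.999 = 31.998
Sum: 5×12.011 + 1×35.450 + 6×1.008 + 1×14.007 + 2×15.999 = 147.558 → 147.56 g/mol.

147.56 g/mol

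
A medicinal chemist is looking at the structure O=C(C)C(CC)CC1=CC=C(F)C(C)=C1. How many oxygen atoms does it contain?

1

Scan the SMILES for O atoms (remember two-letter symbols like Cl and Br are single atoms).
Oxygen count: 1.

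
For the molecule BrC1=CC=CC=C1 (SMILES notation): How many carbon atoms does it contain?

Count every carbon token in the SMILES (each C, including those in ring-closure positions and inside branches).
Carbon count: 6.

6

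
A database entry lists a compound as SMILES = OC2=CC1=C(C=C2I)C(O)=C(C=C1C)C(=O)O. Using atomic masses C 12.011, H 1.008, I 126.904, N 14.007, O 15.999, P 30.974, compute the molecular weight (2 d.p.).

First, the molecular formula is C12H9IO4 (counting implicit H from valence).
  C: 12 × 12.011 = 144.132
  H: 9 × 1.008 = 9.072
  I: 1 × 126.904 = 126.904
  O: 4 × 15.999 = 63.996
Sum: 12×12.011 + 9×1.008 + 1×126.904 + 4×15.999 = 344.104 → 344.10 g/mol.

344.10 g/mol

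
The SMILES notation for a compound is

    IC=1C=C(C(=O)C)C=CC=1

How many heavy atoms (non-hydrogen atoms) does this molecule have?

Every atom symbol written in the SMILES (organic subset) is one heavy atom; implicit H are not written.
Heavy atoms by element → C:8, I:1, O:1.
Total: 10.

10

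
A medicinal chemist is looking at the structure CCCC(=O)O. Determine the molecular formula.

C4H8O2

Walk through each heavy atom and fill implicit hydrogens from standard valence (C 4, N 3, O 2, S 2, halogen 1):
  atom 1: C, bond orders sum to 1 (valence 4) → 3 H
  atom 2: C, bond orders sum to 2 (valence 4) → 2 H
  atom 3: C, bond orders sum to 2 (valence 4) → 2 H
  atom 4: C, bond orders sum to 4 (valence 4) → 0 H
  atom 5: O, bond orders sum to 2 (valence 2) → 0 H
  atom 6: O, bond orders sum to 1 (valence 2) → 1 H
Totals → C:4, H:8, O:2.
In Hill order: C4H8O2.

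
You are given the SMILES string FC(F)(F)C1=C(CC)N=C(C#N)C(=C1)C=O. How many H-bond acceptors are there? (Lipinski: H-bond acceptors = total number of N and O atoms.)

3

N atoms: 2; O atoms: 1.
Lipinski HBA = 2 + 1 = 3.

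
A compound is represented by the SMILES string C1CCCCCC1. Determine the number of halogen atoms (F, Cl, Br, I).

0

Scan the SMILES for the halogen motif — none present.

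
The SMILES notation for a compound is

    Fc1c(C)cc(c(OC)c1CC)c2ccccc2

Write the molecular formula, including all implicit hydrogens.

C16H17FO

Walk through each heavy atom and fill implicit hydrogens from standard valence (C 4, N 3, O 2, S 2, halogen 1); for lowercase aromatic atoms, an aromatic c carries 1 H when it has two neighbours and 0 H with three, and aromatic n carries 0 H:
  atom 1: F (halogen, monovalent) → 0 H
  atom 2: aromatic c, 3 neighbours → 0 H
  atom 3: aromatic c, 3 neighbours → 0 H
  atom 4: C, bond orders sum to 1 (valence 4) → 3 H
  atom 5: aromatic c, 2 neighbours → 1 H
  atom 6: aromatic c, 3 neighbours → 0 H
  atom 7: aromatic c, 3 neighbours → 0 H
  atom 8: O, bond orders sum to 2 (valence 2) → 0 H
  atom 9: C, bond orders sum to 1 (valence 4) → 3 H
  atom 10: aromatic c, 3 neighbours → 0 H
  atom 11: C, bond orders sum to 2 (valence 4) → 2 H
  atom 12: C, bond orders sum to 1 (valence 4) → 3 H
  atom 13: aromatic c, 3 neighbours → 0 H
  atom 14: aromatic c, 2 neighbours → 1 H
  atom 15: aromatic c, 2 neighbours → 1 H
  atom 16: aromatic c, 2 neighbours → 1 H
  atom 17: aromatic c, 2 neighbours → 1 H
  atom 18: aromatic c, 2 neighbours → 1 H
Totals → C:16, H:17, F:1, O:1.
In Hill order: C16H17FO.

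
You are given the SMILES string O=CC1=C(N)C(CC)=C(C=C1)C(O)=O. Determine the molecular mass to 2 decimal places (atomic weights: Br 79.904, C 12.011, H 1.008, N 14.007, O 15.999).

First, the molecular formula is C10H11NO3 (counting implicit H from valence).
  C: 10 × 12.011 = 120.110
  H: 11 × 1.008 = 11.088
  N: 1 × 14.007 = 14.007
  O: 3 × 15.999 = 47.997
Sum: 10×12.011 + 11×1.008 + 1×14.007 + 3×15.999 = 193.202 → 193.20 g/mol.

193.20 g/mol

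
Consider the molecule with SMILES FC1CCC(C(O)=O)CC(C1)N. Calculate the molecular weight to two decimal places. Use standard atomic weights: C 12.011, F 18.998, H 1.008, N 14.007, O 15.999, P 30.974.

First, the molecular formula is C8H14FNO2 (counting implicit H from valence).
  C: 8 × 12.011 = 96.088
  F: 1 × 18.998 = 18.998
  H: 14 × 1.008 = 14.112
  N: 1 × 14.007 = 14.007
  O: 2 × 15.999 = 31.998
Sum: 8×12.011 + 1×18.998 + 14×1.008 + 1×14.007 + 2×15.999 = 175.203 → 175.20 g/mol.

175.20 g/mol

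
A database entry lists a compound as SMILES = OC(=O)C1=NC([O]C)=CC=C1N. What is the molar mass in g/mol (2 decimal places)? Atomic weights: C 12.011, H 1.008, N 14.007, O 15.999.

First, the molecular formula is C7H8N2O3 (counting implicit H from valence).
  C: 7 × 12.011 = 84.077
  H: 8 × 1.008 = 8.064
  N: 2 × 14.007 = 28.014
  O: 3 × 15.999 = 47.997
Sum: 7×12.011 + 8×1.008 + 2×14.007 + 3×15.999 = 168.152 → 168.15 g/mol.

168.15 g/mol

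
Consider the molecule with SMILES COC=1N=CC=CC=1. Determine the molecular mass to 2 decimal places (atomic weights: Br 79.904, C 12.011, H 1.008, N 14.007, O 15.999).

First, the molecular formula is C6H7NO (counting implicit H from valence).
  C: 6 × 12.011 = 72.066
  H: 7 × 1.008 = 7.056
  N: 1 × 14.007 = 14.007
  O: 1 × 15.999 = 15.999
Sum: 6×12.011 + 7×1.008 + 1×14.007 + 1×15.999 = 109.128 → 109.13 g/mol.

109.13 g/mol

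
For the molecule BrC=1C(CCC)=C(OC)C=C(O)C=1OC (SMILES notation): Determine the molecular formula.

Walk through each heavy atom and fill implicit hydrogens from standard valence (C 4, N 3, O 2, S 2, halogen 1):
  atom 1: Br (halogen, monovalent) → 0 H
  atom 2: C, bond orders sum to 4 (valence 4) → 0 H
  atom 3: C, bond orders sum to 4 (valence 4) → 0 H
  atom 4: C, bond orders sum to 2 (valence 4) → 2 H
  atom 5: C, bond orders sum to 2 (valence 4) → 2 H
  atom 6: C, bond orders sum to 1 (valence 4) → 3 H
  atom 7: C, bond orders sum to 4 (valence 4) → 0 H
  atom 8: O, bond orders sum to 2 (valence 2) → 0 H
  atom 9: C, bond orders sum to 1 (valence 4) → 3 H
  atom 10: C, bond orders sum to 3 (valence 4) → 1 H
  atom 11: C, bond orders sum to 4 (valence 4) → 0 H
  atom 12: O, bond orders sum to 1 (valence 2) → 1 H
  atom 13: C, bond orders sum to 4 (valence 4) → 0 H
  atom 14: O, bond orders sum to 2 (valence 2) → 0 H
  atom 15: C, bond orders sum to 1 (valence 4) → 3 H
Totals → C:11, H:15, Br:1, O:3.
In Hill order: C11H15BrO3.

C11H15BrO3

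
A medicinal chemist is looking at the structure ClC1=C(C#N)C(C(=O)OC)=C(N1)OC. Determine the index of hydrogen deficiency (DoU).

6

Degree of unsaturation = (number of rings) + (number of π bonds).
Ring closures in the SMILES: 1.
π bonds: 3 double bonds (each 1 DoU), 1 triple bond (each 2 DoU) → 5 DoU from unsaturation.
Total DoU = 1 + 5 = 6.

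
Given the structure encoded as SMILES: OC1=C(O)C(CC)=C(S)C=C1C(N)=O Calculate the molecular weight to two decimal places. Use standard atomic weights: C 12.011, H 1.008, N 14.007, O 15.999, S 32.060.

First, the molecular formula is C9H11NO3S (counting implicit H from valence).
  C: 9 × 12.011 = 108.099
  H: 11 × 1.008 = 11.088
  N: 1 × 14.007 = 14.007
  O: 3 × 15.999 = 47.997
  S: 1 × 32.060 = 32.060
Sum: 9×12.011 + 11×1.008 + 1×14.007 + 3×15.999 + 1×32.060 = 213.251 → 213.25 g/mol.

213.25 g/mol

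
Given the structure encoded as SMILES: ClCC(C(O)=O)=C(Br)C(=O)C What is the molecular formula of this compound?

C6H6BrClO3

Walk through each heavy atom and fill implicit hydrogens from standard valence (C 4, N 3, O 2, S 2, halogen 1):
  atom 1: Cl (halogen, monovalent) → 0 H
  atom 2: C, bond orders sum to 2 (valence 4) → 2 H
  atom 3: C, bond orders sum to 4 (valence 4) → 0 H
  atom 4: C, bond orders sum to 4 (valence 4) → 0 H
  atom 5: O, bond orders sum to 1 (valence 2) → 1 H
  atom 6: O, bond orders sum to 2 (valence 2) → 0 H
  atom 7: C, bond orders sum to 4 (valence 4) → 0 H
  atom 8: Br (halogen, monovalent) → 0 H
  atom 9: C, bond orders sum to 4 (valence 4) → 0 H
  atom 10: O, bond orders sum to 2 (valence 2) → 0 H
  atom 11: C, bond orders sum to 1 (valence 4) → 3 H
Totals → C:6, H:6, Br:1, Cl:1, O:3.
In Hill order: C6H6BrClO3.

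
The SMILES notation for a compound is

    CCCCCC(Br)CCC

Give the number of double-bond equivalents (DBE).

Degree of unsaturation = (number of rings) + (number of π bonds).
Ring closures in the SMILES: 0.
π bonds: none → 0 DoU from unsaturation.
Total DoU = 0 + 0 = 0.

0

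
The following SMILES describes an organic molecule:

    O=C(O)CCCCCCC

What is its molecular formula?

C8H16O2

Walk through each heavy atom and fill implicit hydrogens from standard valence (C 4, N 3, O 2, S 2, halogen 1):
  atom 1: O, bond orders sum to 2 (valence 2) → 0 H
  atom 2: C, bond orders sum to 4 (valence 4) → 0 H
  atom 3: O, bond orders sum to 1 (valence 2) → 1 H
  atom 4: C, bond orders sum to 2 (valence 4) → 2 H
  atom 5: C, bond orders sum to 2 (valence 4) → 2 H
  atom 6: C, bond orders sum to 2 (valence 4) → 2 H
  atom 7: C, bond orders sum to 2 (valence 4) → 2 H
  atom 8: C, bond orders sum to 2 (valence 4) → 2 H
  atom 9: C, bond orders sum to 2 (valence 4) → 2 H
  atom 10: C, bond orders sum to 1 (valence 4) → 3 H
Totals → C:8, H:16, O:2.
In Hill order: C8H16O2.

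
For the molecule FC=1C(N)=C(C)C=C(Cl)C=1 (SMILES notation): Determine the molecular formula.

C7H7ClFN

Walk through each heavy atom and fill implicit hydrogens from standard valence (C 4, N 3, O 2, S 2, halogen 1):
  atom 1: F (halogen, monovalent) → 0 H
  atom 2: C, bond orders sum to 4 (valence 4) → 0 H
  atom 3: C, bond orders sum to 4 (valence 4) → 0 H
  atom 4: N, bond orders sum to 1 (valence 3) → 2 H
  atom 5: C, bond orders sum to 4 (valence 4) → 0 H
  atom 6: C, bond orders sum to 1 (valence 4) → 3 H
  atom 7: C, bond orders sum to 3 (valence 4) → 1 H
  atom 8: C, bond orders sum to 4 (valence 4) → 0 H
  atom 9: Cl (halogen, monovalent) → 0 H
  atom 10: C, bond orders sum to 3 (valence 4) → 1 H
Totals → C:7, H:7, Cl:1, F:1, N:1.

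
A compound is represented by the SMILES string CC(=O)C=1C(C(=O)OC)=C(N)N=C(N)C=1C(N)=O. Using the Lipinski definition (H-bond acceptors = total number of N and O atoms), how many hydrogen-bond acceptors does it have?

N atoms: 4; O atoms: 4.
Lipinski HBA = 4 + 4 = 8.

8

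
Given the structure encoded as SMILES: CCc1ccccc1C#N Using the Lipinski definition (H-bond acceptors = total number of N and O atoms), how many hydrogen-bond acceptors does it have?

1

N atoms: 1; O atoms: 0.
Lipinski HBA = 1 + 0 = 1.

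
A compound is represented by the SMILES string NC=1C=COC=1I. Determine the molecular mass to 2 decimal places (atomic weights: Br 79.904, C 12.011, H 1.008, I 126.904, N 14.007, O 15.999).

First, the molecular formula is C4H4INO (counting implicit H from valence).
  C: 4 × 12.011 = 48.044
  H: 4 × 1.008 = 4.032
  I: 1 × 126.904 = 126.904
  N: 1 × 14.007 = 14.007
  O: 1 × 15.999 = 15.999
Sum: 4×12.011 + 4×1.008 + 1×126.904 + 1×14.007 + 1×15.999 = 208.986 → 208.99 g/mol.

208.99 g/mol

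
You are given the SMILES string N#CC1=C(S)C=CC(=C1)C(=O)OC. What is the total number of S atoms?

Scan the SMILES for S atoms (remember two-letter symbols like Cl and Br are single atoms).
Sulfur count: 1.

1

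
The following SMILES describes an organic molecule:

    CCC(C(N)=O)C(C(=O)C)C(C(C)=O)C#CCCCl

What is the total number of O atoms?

Scan the SMILES for O atoms (remember two-letter symbols like Cl and Br are single atoms).
Oxygen count: 3.

3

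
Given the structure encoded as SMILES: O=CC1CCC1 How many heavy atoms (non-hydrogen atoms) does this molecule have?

Every atom symbol written in the SMILES (organic subset) is one heavy atom; implicit H are not written.
Heavy atoms by element → C:5, O:1.
Total: 6.

6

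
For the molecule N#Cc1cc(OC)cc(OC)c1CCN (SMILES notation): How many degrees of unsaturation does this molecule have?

6

Molecular formula: C11H14N2O2.
DoU = (2C + 2 + N − H − X) / 2, where X is the halogen count and O/S are ignored.
    = (2·11 + 2 + 2 − 14 − 0) / 2 = 12 / 2 = 6.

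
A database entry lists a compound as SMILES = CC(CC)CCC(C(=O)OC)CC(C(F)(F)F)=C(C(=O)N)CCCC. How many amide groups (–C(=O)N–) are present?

1

The amide motif appears at heavy-atom position 19 in the SMILES.
Other groups present: 1 alkene, 1 ester.
Amide count: 1.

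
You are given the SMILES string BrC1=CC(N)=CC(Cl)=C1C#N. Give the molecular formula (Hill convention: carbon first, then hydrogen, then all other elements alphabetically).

C7H4BrClN2

Walk through each heavy atom and fill implicit hydrogens from standard valence (C 4, N 3, O 2, S 2, halogen 1):
  atom 1: Br (halogen, monovalent) → 0 H
  atom 2: C, bond orders sum to 4 (valence 4) → 0 H
  atom 3: C, bond orders sum to 3 (valence 4) → 1 H
  atom 4: C, bond orders sum to 4 (valence 4) → 0 H
  atom 5: N, bond orders sum to 1 (valence 3) → 2 H
  atom 6: C, bond orders sum to 3 (valence 4) → 1 H
  atom 7: C, bond orders sum to 4 (valence 4) → 0 H
  atom 8: Cl (halogen, monovalent) → 0 H
  atom 9: C, bond orders sum to 4 (valence 4) → 0 H
  atom 10: C, bond orders sum to 4 (valence 4) → 0 H
  atom 11: N, bond orders sum to 3 (valence 3) → 0 H
Totals → C:7, H:4, Br:1, Cl:1, N:2.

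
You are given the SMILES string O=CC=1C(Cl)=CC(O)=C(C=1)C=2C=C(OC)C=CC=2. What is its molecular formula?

Walk through each heavy atom and fill implicit hydrogens from standard valence (C 4, N 3, O 2, S 2, halogen 1):
  atom 1: O, bond orders sum to 2 (valence 2) → 0 H
  atom 2: C, bond orders sum to 3 (valence 4) → 1 H
  atom 3: C, bond orders sum to 4 (valence 4) → 0 H
  atom 4: C, bond orders sum to 4 (valence 4) → 0 H
  atom 5: Cl (halogen, monovalent) → 0 H
  atom 6: C, bond orders sum to 3 (valence 4) → 1 H
  atom 7: C, bond orders sum to 4 (valence 4) → 0 H
  atom 8: O, bond orders sum to 1 (valence 2) → 1 H
  atom 9: C, bond orders sum to 4 (valence 4) → 0 H
  atom 10: C, bond orders sum to 3 (valence 4) → 1 H
  atom 11: C, bond orders sum to 4 (valence 4) → 0 H
  atom 12: C, bond orders sum to 3 (valence 4) → 1 H
  atom 13: C, bond orders sum to 4 (valence 4) → 0 H
  atom 14: O, bond orders sum to 2 (valence 2) → 0 H
  atom 15: C, bond orders sum to 1 (valence 4) → 3 H
  atom 16: C, bond orders sum to 3 (valence 4) → 1 H
  atom 17: C, bond orders sum to 3 (valence 4) → 1 H
  atom 18: C, bond orders sum to 3 (valence 4) → 1 H
Totals → C:14, H:11, Cl:1, O:3.
In Hill order: C14H11ClO3.

C14H11ClO3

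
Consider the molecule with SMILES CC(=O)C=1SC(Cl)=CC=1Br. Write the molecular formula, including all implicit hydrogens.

C6H4BrClOS

Walk through each heavy atom and fill implicit hydrogens from standard valence (C 4, N 3, O 2, S 2, halogen 1):
  atom 1: C, bond orders sum to 1 (valence 4) → 3 H
  atom 2: C, bond orders sum to 4 (valence 4) → 0 H
  atom 3: O, bond orders sum to 2 (valence 2) → 0 H
  atom 4: C, bond orders sum to 4 (valence 4) → 0 H
  atom 5: S, bond orders sum to 2 (valence 2) → 0 H
  atom 6: C, bond orders sum to 4 (valence 4) → 0 H
  atom 7: Cl (halogen, monovalent) → 0 H
  atom 8: C, bond orders sum to 3 (valence 4) → 1 H
  atom 9: C, bond orders sum to 4 (valence 4) → 0 H
  atom 10: Br (halogen, monovalent) → 0 H
Totals → C:6, H:4, Br:1, Cl:1, O:1, S:1.
In Hill order: C6H4BrClOS.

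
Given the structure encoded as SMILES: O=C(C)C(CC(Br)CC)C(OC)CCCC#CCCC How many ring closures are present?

0

In SMILES, each pair of matching ring-closure digits denotes one ring-closing bond; the number of such bonds equals the number of independent rings.
Ring-closure bonds here: 0.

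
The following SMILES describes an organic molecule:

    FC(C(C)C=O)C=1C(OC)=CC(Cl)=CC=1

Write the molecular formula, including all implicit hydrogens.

Walk through each heavy atom and fill implicit hydrogens from standard valence (C 4, N 3, O 2, S 2, halogen 1):
  atom 1: F (halogen, monovalent) → 0 H
  atom 2: C, bond orders sum to 3 (valence 4) → 1 H
  atom 3: C, bond orders sum to 3 (valence 4) → 1 H
  atom 4: C, bond orders sum to 1 (valence 4) → 3 H
  atom 5: C, bond orders sum to 3 (valence 4) → 1 H
  atom 6: O, bond orders sum to 2 (valence 2) → 0 H
  atom 7: C, bond orders sum to 4 (valence 4) → 0 H
  atom 8: C, bond orders sum to 4 (valence 4) → 0 H
  atom 9: O, bond orders sum to 2 (valence 2) → 0 H
  atom 10: C, bond orders sum to 1 (valence 4) → 3 H
  atom 11: C, bond orders sum to 3 (valence 4) → 1 H
  atom 12: C, bond orders sum to 4 (valence 4) → 0 H
  atom 13: Cl (halogen, monovalent) → 0 H
  atom 14: C, bond orders sum to 3 (valence 4) → 1 H
  atom 15: C, bond orders sum to 3 (valence 4) → 1 H
Totals → C:11, H:12, Cl:1, F:1, O:2.
In Hill order: C11H12ClFO2.

C11H12ClFO2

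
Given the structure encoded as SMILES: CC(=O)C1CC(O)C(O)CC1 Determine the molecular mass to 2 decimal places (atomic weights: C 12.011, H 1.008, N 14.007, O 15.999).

158.20 g/mol

First, the molecular formula is C8H14O3 (counting implicit H from valence).
  C: 8 × 12.011 = 96.088
  H: 14 × 1.008 = 14.112
  O: 3 × 15.999 = 47.997
Sum: 8×12.011 + 14×1.008 + 3×15.999 = 158.197 → 158.20 g/mol.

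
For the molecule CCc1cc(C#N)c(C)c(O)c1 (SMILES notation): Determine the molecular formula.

C10H11NO

Walk through each heavy atom and fill implicit hydrogens from standard valence (C 4, N 3, O 2, S 2, halogen 1); for lowercase aromatic atoms, an aromatic c carries 1 H when it has two neighbours and 0 H with three, and aromatic n carries 0 H:
  atom 1: C, bond orders sum to 1 (valence 4) → 3 H
  atom 2: C, bond orders sum to 2 (valence 4) → 2 H
  atom 3: aromatic c, 3 neighbours → 0 H
  atom 4: aromatic c, 2 neighbours → 1 H
  atom 5: aromatic c, 3 neighbours → 0 H
  atom 6: C, bond orders sum to 4 (valence 4) → 0 H
  atom 7: N, bond orders sum to 3 (valence 3) → 0 H
  atom 8: aromatic c, 3 neighbours → 0 H
  atom 9: C, bond orders sum to 1 (valence 4) → 3 H
  atom 10: aromatic c, 3 neighbours → 0 H
  atom 11: O, bond orders sum to 1 (valence 2) → 1 H
  atom 12: aromatic c, 2 neighbours → 1 H
Totals → C:10, H:11, N:1, O:1.
In Hill order: C10H11NO.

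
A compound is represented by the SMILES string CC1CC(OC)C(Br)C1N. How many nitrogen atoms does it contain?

1

Scan the SMILES for N atoms (remember two-letter symbols like Cl and Br are single atoms).
Nitrogen count: 1.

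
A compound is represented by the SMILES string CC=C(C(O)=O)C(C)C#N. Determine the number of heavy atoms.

10

Every atom symbol written in the SMILES (organic subset) is one heavy atom; implicit H are not written.
Heavy atoms by element → C:7, N:1, O:2.
Total: 10.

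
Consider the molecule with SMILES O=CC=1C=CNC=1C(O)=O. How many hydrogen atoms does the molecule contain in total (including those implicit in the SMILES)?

5

Walk through each heavy atom and fill implicit hydrogens from standard valence (C 4, N 3, O 2, S 2, halogen 1):
  atom 1: O, bond orders sum to 2 (valence 2) → 0 H
  atom 2: C, bond orders sum to 3 (valence 4) → 1 H
  atom 3: C, bond orders sum to 4 (valence 4) → 0 H
  atom 4: C, bond orders sum to 3 (valence 4) → 1 H
  atom 5: C, bond orders sum to 3 (valence 4) → 1 H
  atom 6: N, bond orders sum to 2 (valence 3) → 1 H
  atom 7: C, bond orders sum to 4 (valence 4) → 0 H
  atom 8: C, bond orders sum to 4 (valence 4) → 0 H
  atom 9: O, bond orders sum to 1 (valence 2) → 1 H
  atom 10: O, bond orders sum to 2 (valence 2) → 0 H
Total hydrogens: 5.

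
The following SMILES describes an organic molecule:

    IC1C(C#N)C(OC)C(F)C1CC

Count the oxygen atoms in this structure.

Scan the SMILES for O atoms (remember two-letter symbols like Cl and Br are single atoms).
Oxygen count: 1.

1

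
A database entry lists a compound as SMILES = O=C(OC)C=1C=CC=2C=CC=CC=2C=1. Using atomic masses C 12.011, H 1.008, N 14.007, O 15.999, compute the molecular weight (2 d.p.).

186.21 g/mol

First, the molecular formula is C12H10O2 (counting implicit H from valence).
  C: 12 × 12.011 = 144.132
  H: 10 × 1.008 = 10.080
  O: 2 × 15.999 = 31.998
Sum: 12×12.011 + 10×1.008 + 2×15.999 = 186.210 → 186.21 g/mol.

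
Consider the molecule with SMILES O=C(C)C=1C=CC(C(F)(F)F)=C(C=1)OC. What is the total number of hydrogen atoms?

9

Walk through each heavy atom and fill implicit hydrogens from standard valence (C 4, N 3, O 2, S 2, halogen 1):
  atom 1: O, bond orders sum to 2 (valence 2) → 0 H
  atom 2: C, bond orders sum to 4 (valence 4) → 0 H
  atom 3: C, bond orders sum to 1 (valence 4) → 3 H
  atom 4: C, bond orders sum to 4 (valence 4) → 0 H
  atom 5: C, bond orders sum to 3 (valence 4) → 1 H
  atom 6: C, bond orders sum to 3 (valence 4) → 1 H
  atom 7: C, bond orders sum to 4 (valence 4) → 0 H
  atom 8: C, bond orders sum to 4 (valence 4) → 0 H
  atom 9: F (halogen, monovalent) → 0 H
  atom 10: F (halogen, monovalent) → 0 H
  atom 11: F (halogen, monovalent) → 0 H
  atom 12: C, bond orders sum to 4 (valence 4) → 0 H
  atom 13: C, bond orders sum to 3 (valence 4) → 1 H
  atom 14: O, bond orders sum to 2 (valence 2) → 0 H
  atom 15: C, bond orders sum to 1 (valence 4) → 3 H
Total hydrogens: 9.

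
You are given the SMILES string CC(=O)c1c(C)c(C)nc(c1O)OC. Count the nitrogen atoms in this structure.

Scan the SMILES for N atoms (remember two-letter symbols like Cl and Br are single atoms).
Nitrogen count: 1.

1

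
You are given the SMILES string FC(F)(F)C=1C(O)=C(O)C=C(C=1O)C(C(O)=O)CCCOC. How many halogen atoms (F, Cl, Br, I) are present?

Halogen atoms appear at heavy-atom positions 1, 3, 4 (3×F).
Other groups present: 1 carboxylic acid, 1 ether, 3 hydroxyl.
Halogen count: 3.

3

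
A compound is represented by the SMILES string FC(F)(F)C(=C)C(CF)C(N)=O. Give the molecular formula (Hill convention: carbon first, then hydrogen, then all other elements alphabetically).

C6H7F4NO

Walk through each heavy atom and fill implicit hydrogens from standard valence (C 4, N 3, O 2, S 2, halogen 1):
  atom 1: F (halogen, monovalent) → 0 H
  atom 2: C, bond orders sum to 4 (valence 4) → 0 H
  atom 3: F (halogen, monovalent) → 0 H
  atom 4: F (halogen, monovalent) → 0 H
  atom 5: C, bond orders sum to 4 (valence 4) → 0 H
  atom 6: C, bond orders sum to 2 (valence 4) → 2 H
  atom 7: C, bond orders sum to 3 (valence 4) → 1 H
  atom 8: C, bond orders sum to 2 (valence 4) → 2 H
  atom 9: F (halogen, monovalent) → 0 H
  atom 10: C, bond orders sum to 4 (valence 4) → 0 H
  atom 11: N, bond orders sum to 1 (valence 3) → 2 H
  atom 12: O, bond orders sum to 2 (valence 2) → 0 H
Totals → C:6, H:7, F:4, N:1, O:1.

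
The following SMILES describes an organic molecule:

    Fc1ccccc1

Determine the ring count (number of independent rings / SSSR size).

1

In SMILES, each pair of matching ring-closure digits denotes one ring-closing bond; the number of such bonds equals the number of independent rings.
Ring-closure bonds here: 1.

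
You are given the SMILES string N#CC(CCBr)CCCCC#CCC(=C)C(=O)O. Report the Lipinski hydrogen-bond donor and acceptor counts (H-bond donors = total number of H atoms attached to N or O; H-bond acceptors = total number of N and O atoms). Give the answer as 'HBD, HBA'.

Donors: find every N or O and count the H atoms it carries.
  atom 1 (N): bond orders sum to 3 → 0 H
  atom 17 (O): bond orders sum to 2 → 0 H
  atom 18 (O): bond orders sum to 1 → 1 H
Lipinski HBD = 1.
Acceptors: N atoms = 1, O atoms = 2 → HBA = 3.

1, 3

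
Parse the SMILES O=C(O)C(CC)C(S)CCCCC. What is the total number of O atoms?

2

Scan the SMILES for O atoms (remember two-letter symbols like Cl and Br are single atoms).
Oxygen count: 2.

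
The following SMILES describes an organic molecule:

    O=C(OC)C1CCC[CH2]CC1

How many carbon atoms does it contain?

Count every carbon token in the SMILES (each C, including those in ring-closure positions and inside branches).
Carbon count: 9.

9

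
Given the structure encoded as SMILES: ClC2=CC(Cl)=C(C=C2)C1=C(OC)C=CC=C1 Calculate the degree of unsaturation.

Degree of unsaturation = (number of rings) + (number of π bonds).
Ring closures in the SMILES: 2.
π bonds: 6 double bonds (each 1 DoU) → 6 DoU from unsaturation.
Total DoU = 2 + 6 = 8.

8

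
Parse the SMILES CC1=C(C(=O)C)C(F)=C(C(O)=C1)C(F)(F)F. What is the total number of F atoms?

4

Scan the SMILES for F atoms (remember two-letter symbols like Cl and Br are single atoms).
Fluorine count: 4.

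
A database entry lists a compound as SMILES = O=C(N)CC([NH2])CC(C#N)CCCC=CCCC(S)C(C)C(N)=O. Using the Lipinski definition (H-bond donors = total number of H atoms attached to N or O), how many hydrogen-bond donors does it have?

6

Donors: find every N or O and count the H atoms it carries.
  atom 1 (O): bond orders sum to 2 → 0 H
  atom 3 (N): bond orders sum to 1 → 2 H
  atom 6 (N): bond orders sum to 1 → 2 H
  atom 10 (N): bond orders sum to 3 → 0 H
  atom 23 (N): bond orders sum to 1 → 2 H
  atom 24 (O): bond orders sum to 2 → 0 H
Lipinski HBD = 6.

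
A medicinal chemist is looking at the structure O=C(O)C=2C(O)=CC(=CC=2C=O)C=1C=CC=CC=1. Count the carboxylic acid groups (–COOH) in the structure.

The carboxylic acid motif appears at heavy-atom position 2 in the SMILES.
Other groups present: 1 aldehyde, 1 hydroxyl.
Carboxylic acid count: 1.

1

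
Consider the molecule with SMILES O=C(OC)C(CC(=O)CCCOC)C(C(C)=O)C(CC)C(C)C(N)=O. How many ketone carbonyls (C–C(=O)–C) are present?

The ketone motif appears at heavy-atom positions 7, 15 in the SMILES.
Other groups present: 1 amide, 1 ester, 1 ether.
Ketone count: 2.

2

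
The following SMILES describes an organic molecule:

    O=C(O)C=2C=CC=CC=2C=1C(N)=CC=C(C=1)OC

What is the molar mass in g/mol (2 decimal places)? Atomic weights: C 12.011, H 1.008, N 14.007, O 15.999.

First, the molecular formula is C14H13NO3 (counting implicit H from valence).
  C: 14 × 12.011 = 168.154
  H: 13 × 1.008 = 13.104
  N: 1 × 14.007 = 14.007
  O: 3 × 15.999 = 47.997
Sum: 14×12.011 + 13×1.008 + 1×14.007 + 3×15.999 = 243.262 → 243.26 g/mol.

243.26 g/mol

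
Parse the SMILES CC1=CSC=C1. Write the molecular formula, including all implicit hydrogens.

Walk through each heavy atom and fill implicit hydrogens from standard valence (C 4, N 3, O 2, S 2, halogen 1):
  atom 1: C, bond orders sum to 1 (valence 4) → 3 H
  atom 2: C, bond orders sum to 4 (valence 4) → 0 H
  atom 3: C, bond orders sum to 3 (valence 4) → 1 H
  atom 4: S, bond orders sum to 2 (valence 2) → 0 H
  atom 5: C, bond orders sum to 3 (valence 4) → 1 H
  atom 6: C, bond orders sum to 3 (valence 4) → 1 H
Totals → C:5, H:6, S:1.
In Hill order: C5H6S.

C5H6S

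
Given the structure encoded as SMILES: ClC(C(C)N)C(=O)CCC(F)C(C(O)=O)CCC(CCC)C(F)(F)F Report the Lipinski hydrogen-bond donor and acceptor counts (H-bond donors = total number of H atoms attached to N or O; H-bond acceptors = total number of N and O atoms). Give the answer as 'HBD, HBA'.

Donors: find every N or O and count the H atoms it carries.
  atom 5 (N): bond orders sum to 1 → 2 H
  atom 7 (O): bond orders sum to 2 → 0 H
  atom 14 (O): bond orders sum to 1 → 1 H
  atom 15 (O): bond orders sum to 2 → 0 H
Lipinski HBD = 3.
Acceptors: N atoms = 1, O atoms = 3 → HBA = 4.

3, 4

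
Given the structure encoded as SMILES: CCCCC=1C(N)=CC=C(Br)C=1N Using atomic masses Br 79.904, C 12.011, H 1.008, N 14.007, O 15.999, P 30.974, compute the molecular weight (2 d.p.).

243.15 g/mol

First, the molecular formula is C10H15BrN2 (counting implicit H from valence).
  Br: 1 × 79.904 = 79.904
  C: 10 × 12.011 = 120.110
  H: 15 × 1.008 = 15.120
  N: 2 × 14.007 = 28.014
Sum: 1×79.904 + 10×12.011 + 15×1.008 + 2×14.007 = 243.148 → 243.15 g/mol.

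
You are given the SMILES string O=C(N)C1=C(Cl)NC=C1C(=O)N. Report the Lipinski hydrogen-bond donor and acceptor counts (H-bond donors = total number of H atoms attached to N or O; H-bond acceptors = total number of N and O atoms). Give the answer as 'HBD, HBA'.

Donors: find every N or O and count the H atoms it carries.
  atom 1 (O): bond orders sum to 2 → 0 H
  atom 3 (N): bond orders sum to 1 → 2 H
  atom 7 (N): bond orders sum to 2 → 1 H
  atom 11 (O): bond orders sum to 2 → 0 H
  atom 12 (N): bond orders sum to 1 → 2 H
Lipinski HBD = 5.
Acceptors: N atoms = 3, O atoms = 2 → HBA = 5.

5, 5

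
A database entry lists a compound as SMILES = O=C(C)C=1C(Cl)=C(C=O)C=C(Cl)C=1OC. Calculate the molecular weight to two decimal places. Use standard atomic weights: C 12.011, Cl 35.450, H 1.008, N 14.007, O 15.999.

First, the molecular formula is C10H8Cl2O3 (counting implicit H from valence).
  C: 10 × 12.011 = 120.110
  Cl: 2 × 35.450 = 70.900
  H: 8 × 1.008 = 8.064
  O: 3 × 15.999 = 47.997
Sum: 10×12.011 + 2×35.450 + 8×1.008 + 3×15.999 = 247.071 → 247.07 g/mol.

247.07 g/mol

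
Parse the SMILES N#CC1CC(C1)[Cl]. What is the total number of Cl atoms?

1

Scan the SMILES for Cl atoms (remember two-letter symbols like Cl and Br are single atoms).
Chlorine count: 1.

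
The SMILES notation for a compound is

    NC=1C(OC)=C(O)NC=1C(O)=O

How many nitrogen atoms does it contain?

Scan the SMILES for N atoms (remember two-letter symbols like Cl and Br are single atoms).
Nitrogen count: 2.

2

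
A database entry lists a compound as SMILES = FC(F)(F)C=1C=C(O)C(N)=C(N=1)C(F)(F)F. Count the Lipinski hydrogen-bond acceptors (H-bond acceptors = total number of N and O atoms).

N atoms: 2; O atoms: 1.
Lipinski HBA = 2 + 1 = 3.

3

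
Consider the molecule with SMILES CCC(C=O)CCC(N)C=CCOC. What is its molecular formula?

C11H21NO2

Walk through each heavy atom and fill implicit hydrogens from standard valence (C 4, N 3, O 2, S 2, halogen 1):
  atom 1: C, bond orders sum to 1 (valence 4) → 3 H
  atom 2: C, bond orders sum to 2 (valence 4) → 2 H
  atom 3: C, bond orders sum to 3 (valence 4) → 1 H
  atom 4: C, bond orders sum to 3 (valence 4) → 1 H
  atom 5: O, bond orders sum to 2 (valence 2) → 0 H
  atom 6: C, bond orders sum to 2 (valence 4) → 2 H
  atom 7: C, bond orders sum to 2 (valence 4) → 2 H
  atom 8: C, bond orders sum to 3 (valence 4) → 1 H
  atom 9: N, bond orders sum to 1 (valence 3) → 2 H
  atom 10: C, bond orders sum to 3 (valence 4) → 1 H
  atom 11: C, bond orders sum to 3 (valence 4) → 1 H
  atom 12: C, bond orders sum to 2 (valence 4) → 2 H
  atom 13: O, bond orders sum to 2 (valence 2) → 0 H
  atom 14: C, bond orders sum to 1 (valence 4) → 3 H
Totals → C:11, H:21, N:1, O:2.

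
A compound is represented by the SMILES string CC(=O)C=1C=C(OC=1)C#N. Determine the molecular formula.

C7H5NO2

Walk through each heavy atom and fill implicit hydrogens from standard valence (C 4, N 3, O 2, S 2, halogen 1):
  atom 1: C, bond orders sum to 1 (valence 4) → 3 H
  atom 2: C, bond orders sum to 4 (valence 4) → 0 H
  atom 3: O, bond orders sum to 2 (valence 2) → 0 H
  atom 4: C, bond orders sum to 4 (valence 4) → 0 H
  atom 5: C, bond orders sum to 3 (valence 4) → 1 H
  atom 6: C, bond orders sum to 4 (valence 4) → 0 H
  atom 7: O, bond orders sum to 2 (valence 2) → 0 H
  atom 8: C, bond orders sum to 3 (valence 4) → 1 H
  atom 9: C, bond orders sum to 4 (valence 4) → 0 H
  atom 10: N, bond orders sum to 3 (valence 3) → 0 H
Totals → C:7, H:5, N:1, O:2.
In Hill order: C7H5NO2.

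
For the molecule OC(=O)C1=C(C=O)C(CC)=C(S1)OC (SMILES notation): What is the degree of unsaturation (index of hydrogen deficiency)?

Degree of unsaturation = (number of rings) + (number of π bonds).
Ring closures in the SMILES: 1.
π bonds: 4 double bonds (each 1 DoU) → 4 DoU from unsaturation.
Total DoU = 1 + 4 = 5.

5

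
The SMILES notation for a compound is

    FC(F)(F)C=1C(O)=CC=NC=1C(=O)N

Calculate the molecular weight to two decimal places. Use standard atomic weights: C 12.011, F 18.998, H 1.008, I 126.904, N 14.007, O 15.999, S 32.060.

206.12 g/mol

First, the molecular formula is C7H5F3N2O2 (counting implicit H from valence).
  C: 7 × 12.011 = 84.077
  F: 3 × 18.998 = 56.994
  H: 5 × 1.008 = 5.040
  N: 2 × 14.007 = 28.014
  O: 2 × 15.999 = 31.998
Sum: 7×12.011 + 3×18.998 + 5×1.008 + 2×14.007 + 2×15.999 = 206.123 → 206.12 g/mol.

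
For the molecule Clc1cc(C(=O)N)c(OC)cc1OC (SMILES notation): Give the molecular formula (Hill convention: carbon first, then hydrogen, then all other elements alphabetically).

Walk through each heavy atom and fill implicit hydrogens from standard valence (C 4, N 3, O 2, S 2, halogen 1); for lowercase aromatic atoms, an aromatic c carries 1 H when it has two neighbours and 0 H with three, and aromatic n carries 0 H:
  atom 1: Cl (halogen, monovalent) → 0 H
  atom 2: aromatic c, 3 neighbours → 0 H
  atom 3: aromatic c, 2 neighbours → 1 H
  atom 4: aromatic c, 3 neighbours → 0 H
  atom 5: C, bond orders sum to 4 (valence 4) → 0 H
  atom 6: O, bond orders sum to 2 (valence 2) → 0 H
  atom 7: N, bond orders sum to 1 (valence 3) → 2 H
  atom 8: aromatic c, 3 neighbours → 0 H
  atom 9: O, bond orders sum to 2 (valence 2) → 0 H
  atom 10: C, bond orders sum to 1 (valence 4) → 3 H
  atom 11: aromatic c, 2 neighbours → 1 H
  atom 12: aromatic c, 3 neighbours → 0 H
  atom 13: O, bond orders sum to 2 (valence 2) → 0 H
  atom 14: C, bond orders sum to 1 (valence 4) → 3 H
Totals → C:9, H:10, Cl:1, N:1, O:3.

C9H10ClNO3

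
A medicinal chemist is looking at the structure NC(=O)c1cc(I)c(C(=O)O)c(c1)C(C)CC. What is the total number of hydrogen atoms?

Walk through each heavy atom and fill implicit hydrogens from standard valence (C 4, N 3, O 2, S 2, halogen 1); for lowercase aromatic atoms, an aromatic c carries 1 H when it has two neighbours and 0 H with three, and aromatic n carries 0 H:
  atom 1: N, bond orders sum to 1 (valence 3) → 2 H
  atom 2: C, bond orders sum to 4 (valence 4) → 0 H
  atom 3: O, bond orders sum to 2 (valence 2) → 0 H
  atom 4: aromatic c, 3 neighbours → 0 H
  atom 5: aromatic c, 2 neighbours → 1 H
  atom 6: aromatic c, 3 neighbours → 0 H
  atom 7: I (halogen, monovalent) → 0 H
  atom 8: aromatic c, 3 neighbours → 0 H
  atom 9: C, bond orders sum to 4 (valence 4) → 0 H
  atom 10: O, bond orders sum to 2 (valence 2) → 0 H
  atom 11: O, bond orders sum to 1 (valence 2) → 1 H
  atom 12: aromatic c, 3 neighbours → 0 H
  atom 13: aromatic c, 2 neighbours → 1 H
  atom 14: C, bond orders sum to 3 (valence 4) → 1 H
  atom 15: C, bond orders sum to 1 (valence 4) → 3 H
  atom 16: C, bond orders sum to 2 (valence 4) → 2 H
  atom 17: C, bond orders sum to 1 (valence 4) → 3 H
Total hydrogens: 14.

14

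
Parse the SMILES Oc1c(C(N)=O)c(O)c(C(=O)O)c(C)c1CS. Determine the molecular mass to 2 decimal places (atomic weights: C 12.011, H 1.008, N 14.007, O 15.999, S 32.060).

257.26 g/mol

First, the molecular formula is C10H11NO5S (counting implicit H from valence).
  C: 10 × 12.011 = 120.110
  H: 11 × 1.008 = 11.088
  N: 1 × 14.007 = 14.007
  O: 5 × 15.999 = 79.995
  S: 1 × 32.060 = 32.060
Sum: 10×12.011 + 11×1.008 + 1×14.007 + 5×15.999 + 1×32.060 = 257.260 → 257.26 g/mol.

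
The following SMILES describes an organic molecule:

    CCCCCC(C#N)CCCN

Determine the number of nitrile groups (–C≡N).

The nitrile motif appears at heavy-atom position 7 in the SMILES.
Other groups present: 1 primary amine.
Nitrile count: 1.

1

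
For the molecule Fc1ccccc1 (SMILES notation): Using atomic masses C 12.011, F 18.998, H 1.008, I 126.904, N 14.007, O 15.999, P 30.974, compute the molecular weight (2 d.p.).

96.10 g/mol

First, the molecular formula is C6H5F (counting implicit H from valence).
  C: 6 × 12.011 = 72.066
  F: 1 × 18.998 = 18.998
  H: 5 × 1.008 = 5.040
Sum: 6×12.011 + 1×18.998 + 5×1.008 = 96.104 → 96.10 g/mol.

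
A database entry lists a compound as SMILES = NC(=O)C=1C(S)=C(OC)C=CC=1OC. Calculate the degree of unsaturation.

5

Molecular formula: C9H11NO3S.
DoU = (2C + 2 + N − H − X) / 2, where X is the halogen count and O/S are ignored.
    = (2·9 + 2 + 1 − 11 − 0) / 2 = 10 / 2 = 5.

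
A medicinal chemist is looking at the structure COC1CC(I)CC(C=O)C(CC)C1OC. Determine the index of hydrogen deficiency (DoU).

Molecular formula: C12H21IO3.
DoU = (2C + 2 + N − H − X) / 2, where X is the halogen count and O/S are ignored.
    = (2·12 + 2 + 0 − 21 − 1) / 2 = 4 / 2 = 2.

2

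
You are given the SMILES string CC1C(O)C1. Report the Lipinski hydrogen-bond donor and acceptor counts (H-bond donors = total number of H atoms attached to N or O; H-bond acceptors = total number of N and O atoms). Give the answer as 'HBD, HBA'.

1, 1

Donors: find every N or O and count the H atoms it carries.
  atom 4 (O): bond orders sum to 1 → 1 H
Lipinski HBD = 1.
Acceptors: N atoms = 0, O atoms = 1 → HBA = 1.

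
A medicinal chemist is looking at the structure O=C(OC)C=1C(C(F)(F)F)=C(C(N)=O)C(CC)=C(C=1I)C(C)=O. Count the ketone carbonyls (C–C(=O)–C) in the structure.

The ketone motif appears at heavy-atom position 21 in the SMILES.
Other groups present: 1 amide, 1 ester.
Ketone count: 1.

1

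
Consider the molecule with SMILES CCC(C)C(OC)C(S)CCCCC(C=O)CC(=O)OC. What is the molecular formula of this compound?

Walk through each heavy atom and fill implicit hydrogens from standard valence (C 4, N 3, O 2, S 2, halogen 1):
  atom 1: C, bond orders sum to 1 (valence 4) → 3 H
  atom 2: C, bond orders sum to 2 (valence 4) → 2 H
  atom 3: C, bond orders sum to 3 (valence 4) → 1 H
  atom 4: C, bond orders sum to 1 (valence 4) → 3 H
  atom 5: C, bond orders sum to 3 (valence 4) → 1 H
  atom 6: O, bond orders sum to 2 (valence 2) → 0 H
  atom 7: C, bond orders sum to 1 (valence 4) → 3 H
  atom 8: C, bond orders sum to 3 (valence 4) → 1 H
  atom 9: S, bond orders sum to 1 (valence 2) → 1 H
  atom 10: C, bond orders sum to 2 (valence 4) → 2 H
  atom 11: C, bond orders sum to 2 (valence 4) → 2 H
  atom 12: C, bond orders sum to 2 (valence 4) → 2 H
  atom 13: C, bond orders sum to 2 (valence 4) → 2 H
  atom 14: C, bond orders sum to 3 (valence 4) → 1 H
  atom 15: C, bond orders sum to 3 (valence 4) → 1 H
  atom 16: O, bond orders sum to 2 (valence 2) → 0 H
  atom 17: C, bond orders sum to 2 (valence 4) → 2 H
  atom 18: C, bond orders sum to 4 (valence 4) → 0 H
  atom 19: O, bond orders sum to 2 (valence 2) → 0 H
  atom 20: O, bond orders sum to 2 (valence 2) → 0 H
  atom 21: C, bond orders sum to 1 (valence 4) → 3 H
Totals → C:16, H:30, O:4, S:1.

C16H30O4S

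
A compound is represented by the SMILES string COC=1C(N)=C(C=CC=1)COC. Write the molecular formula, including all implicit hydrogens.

Walk through each heavy atom and fill implicit hydrogens from standard valence (C 4, N 3, O 2, S 2, halogen 1):
  atom 1: C, bond orders sum to 1 (valence 4) → 3 H
  atom 2: O, bond orders sum to 2 (valence 2) → 0 H
  atom 3: C, bond orders sum to 4 (valence 4) → 0 H
  atom 4: C, bond orders sum to 4 (valence 4) → 0 H
  atom 5: N, bond orders sum to 1 (valence 3) → 2 H
  atom 6: C, bond orders sum to 4 (valence 4) → 0 H
  atom 7: C, bond orders sum to 3 (valence 4) → 1 H
  atom 8: C, bond orders sum to 3 (valence 4) → 1 H
  atom 9: C, bond orders sum to 3 (valence 4) → 1 H
  atom 10: C, bond orders sum to 2 (valence 4) → 2 H
  atom 11: O, bond orders sum to 2 (valence 2) → 0 H
  atom 12: C, bond orders sum to 1 (valence 4) → 3 H
Totals → C:9, H:13, N:1, O:2.

C9H13NO2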